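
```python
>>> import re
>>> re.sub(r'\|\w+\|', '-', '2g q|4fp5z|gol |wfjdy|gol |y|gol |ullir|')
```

Each match is replaced by '-'.

'2g q-gol -gol -gol -'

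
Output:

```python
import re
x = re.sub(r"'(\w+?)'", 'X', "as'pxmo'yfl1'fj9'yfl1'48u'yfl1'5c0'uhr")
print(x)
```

`sub` substitutes 'X' at each match site.

asXyfl1Xyfl1Xyfl1Xuhr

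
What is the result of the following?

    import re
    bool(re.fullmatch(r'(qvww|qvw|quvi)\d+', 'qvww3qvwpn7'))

False

For `fullmatch`, every character of the input must be accounted for by the pattern.
Here the string isn't matched end-to-end, so the call returns None, and `bool(None)` is False.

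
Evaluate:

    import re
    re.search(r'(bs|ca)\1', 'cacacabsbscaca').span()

`\1` is not a pattern — it's the concrete string captured by group 1, re-applied verbatim.
The match spans [0:4] → 'caca'.

(0, 4)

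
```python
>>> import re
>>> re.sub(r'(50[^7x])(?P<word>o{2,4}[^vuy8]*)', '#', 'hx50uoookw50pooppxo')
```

Each match is replaced by '#'.

'hx#'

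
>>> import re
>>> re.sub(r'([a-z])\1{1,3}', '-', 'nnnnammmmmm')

'-a--'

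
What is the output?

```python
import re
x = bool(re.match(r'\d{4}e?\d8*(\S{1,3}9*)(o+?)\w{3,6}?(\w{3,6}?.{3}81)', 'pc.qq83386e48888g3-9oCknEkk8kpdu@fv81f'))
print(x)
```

`match` is anchored at position 0; if the pattern doesn't fit there, it returns None.
Here the string doesn't start with a match, so the call returns None, and `bool(None)` is False.

False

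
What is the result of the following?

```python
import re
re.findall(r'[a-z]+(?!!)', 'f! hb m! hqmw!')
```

A negative assertion filters positions out without eating any characters.
No capturing groups, so `findall` returns the 2 full match strings.

['hb', 'hqm']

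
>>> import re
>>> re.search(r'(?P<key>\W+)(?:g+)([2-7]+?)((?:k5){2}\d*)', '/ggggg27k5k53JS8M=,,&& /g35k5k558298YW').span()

(0, 13)

The pattern matches one or more of a non-word character (captured as 'key'); then one or more of a literal 'g' (non-capturing group); then one or more of a character in [2-7] (lazy) (captured); then the literal 'k5' repeated 2 times, then zero or more of a digit (captured).
`search` walks the string left to right and returns the first match it finds.
The match spans [0:13] → '/ggggg27k5k53'.
Captured: group 1 = '/', group 2 = '27', group 3 = 'k5k53'.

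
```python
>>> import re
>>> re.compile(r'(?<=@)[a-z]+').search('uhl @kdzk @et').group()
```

'kdzk'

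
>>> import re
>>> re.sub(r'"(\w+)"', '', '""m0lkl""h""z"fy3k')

'"fy3k'

Matches: at [1:8] → '"m0lkl"'; at [8:11] → '"h"'; at [11:14] → '"z"'.
Each match is replaced by ''.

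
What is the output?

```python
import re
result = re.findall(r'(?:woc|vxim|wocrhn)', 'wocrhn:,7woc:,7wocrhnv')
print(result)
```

['woc', 'woc', 'woc']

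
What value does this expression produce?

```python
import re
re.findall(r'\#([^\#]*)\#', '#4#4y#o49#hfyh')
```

`findall` collects group 1 from each match (2 total).

['4', 'o49']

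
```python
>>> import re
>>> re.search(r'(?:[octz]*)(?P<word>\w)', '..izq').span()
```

(2, 3)

The pattern matches zero or more of one of [octz] (non-capturing group); then a word character (captured as 'word').
Unlike `match`, `search` isn't anchored — it looks for the pattern anywhere in the string.
The match spans [2:3] → 'i'.
Captured: group 1 = 'i'.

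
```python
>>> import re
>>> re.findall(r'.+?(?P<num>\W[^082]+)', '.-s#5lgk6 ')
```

['-s#5lgk6 ']

A non-greedy quantifier consumes as few characters as it can — just enough that the remainder of the pattern still matches from where it stops; whatever follows it matches normally.
`findall` collects group 1 from the one match (1 total).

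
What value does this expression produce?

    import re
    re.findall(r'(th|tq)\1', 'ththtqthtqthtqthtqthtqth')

After group 1 captures some text, `\1` only succeeds where that same text appears again.
Because there's exactly one group, `findall` drops the full match and keeps group 1 from the one hit.

['th']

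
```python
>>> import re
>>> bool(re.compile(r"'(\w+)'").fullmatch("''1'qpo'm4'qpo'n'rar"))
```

`re.fullmatch` is like wrapping the pattern in `^…$` (in single-line mode).
Here there's no way to consume every character, so the call returns None, and `bool(None)` is False.

False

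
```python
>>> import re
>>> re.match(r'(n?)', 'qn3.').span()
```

This matches optionally a literal 'n' (captured).
`re.match` only tries the pattern at the start of the string.
The match spans [0:0] → ''.
Captured: group 1 = ''.

(0, 0)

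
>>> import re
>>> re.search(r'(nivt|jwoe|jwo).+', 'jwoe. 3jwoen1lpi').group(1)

The regex engine tests alternatives in the order written; an earlier branch that matches wins even if a later one would match more.
Unlike `match`, `search` isn't anchored — it looks for the pattern anywhere in the string.
The match spans [0:16] → 'jwoe. 3jwoen1lpi'.
Captured: group 1 = 'jwoe'.

'jwoe'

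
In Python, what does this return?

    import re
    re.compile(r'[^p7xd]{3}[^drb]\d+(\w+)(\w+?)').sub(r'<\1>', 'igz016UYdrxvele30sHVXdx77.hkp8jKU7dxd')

'<UYdrxvele30sHVXdx7><jKU7dx>'

This matches exactly 3 of any character except [p7xd], then any character except [drb], then one or more of a digit; then one or more of a word character (captured); then one or more of a word character (lazy) (captured).
Matches: at [0:25] → 'igz016UYdrxvele30sHVXdx77'; at [25:37] → '.hkp8jKU7dxd'.
`\1` in the replacement pulls in group 1's text for each match.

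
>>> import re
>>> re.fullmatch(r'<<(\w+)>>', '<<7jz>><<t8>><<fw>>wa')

None

`re.fullmatch` requires the pattern to consume the entire string.
Here the pattern can't cover the whole string, so the call returns None.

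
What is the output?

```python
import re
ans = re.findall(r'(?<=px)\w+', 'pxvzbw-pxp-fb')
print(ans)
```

Lookahead/lookbehind check context without consuming it, so the matched span excludes the asserted characters.
Matches: at [2:6] → 'vzbw'; at [9:10] → 'p'.
`findall` yields the raw match text (2 of them) because the pattern has no groups.

['vzbw', 'p']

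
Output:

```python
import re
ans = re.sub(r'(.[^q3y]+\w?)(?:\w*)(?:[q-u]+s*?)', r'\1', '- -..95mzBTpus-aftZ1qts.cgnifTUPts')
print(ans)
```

- -..95mzBTpus-aftZ1q.cgnifTUPt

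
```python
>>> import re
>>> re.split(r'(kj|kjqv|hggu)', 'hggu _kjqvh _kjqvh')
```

['', 'hggu', ' _', 'kj', 'qvh _', 'kj', 'qvh']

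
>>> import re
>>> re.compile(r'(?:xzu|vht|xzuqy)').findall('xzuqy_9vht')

Alternation isn't longest-match — the leftmost alternative that fits at this position is chosen.
Scanning left to right: at [0:3] → 'xzu'; at [7:10] → 'vht'.
No capturing groups, so `findall` returns the 2 full match strings.

['xzu', 'vht']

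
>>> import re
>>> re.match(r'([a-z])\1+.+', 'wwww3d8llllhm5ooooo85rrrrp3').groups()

The match spans [0:27] → 'wwww3d8llllhm5ooooo85rrrrp3'.
Captured: group 1 = 'w'.

('w',)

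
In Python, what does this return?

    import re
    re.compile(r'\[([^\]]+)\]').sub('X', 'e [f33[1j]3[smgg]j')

'e X3Xj'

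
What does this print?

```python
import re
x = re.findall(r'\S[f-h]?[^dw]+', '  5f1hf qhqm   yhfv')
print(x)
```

['5f1hf qhqm   yhfv']

This matches a non-whitespace character, then optionally a character in [f-h]; then one or more of any character except [dw].
Matches: at [2:19] → '5f1hf qhqm   yhfv'.
No capturing groups, so `findall` returns the 1 full match string.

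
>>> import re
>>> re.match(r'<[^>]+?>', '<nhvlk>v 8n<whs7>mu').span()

(0, 7)

`match` is anchored at position 0; if the pattern doesn't fit there, it returns None.
The match spans [0:7] → '<nhvlk>'.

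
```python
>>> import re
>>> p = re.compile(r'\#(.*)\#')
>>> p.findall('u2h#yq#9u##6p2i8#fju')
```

Walking the string: at [3:17] match '#yq#9u##6p2i8#', group 1 = 'yq#9u##6p2i8'.
With a single group, `findall` returns only what that group captured — 1 item.

['yq#9u##6p2i8']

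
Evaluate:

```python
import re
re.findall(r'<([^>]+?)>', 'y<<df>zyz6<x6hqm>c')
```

['<df', 'x6hqm']

With a single group, `findall` returns only what that group captured — 2 items.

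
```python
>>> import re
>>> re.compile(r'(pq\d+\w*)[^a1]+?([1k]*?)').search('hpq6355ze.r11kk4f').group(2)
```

''

The pattern matches the literal 'pq', then one or more of a digit, then zero or more of a word character (captured); then one or more of any character except [a1] (lazy); then zero or more of one of [1k] (lazy) (captured).
A non-greedy quantifier consumes as few characters as it can — just enough that the remainder of the pattern still matches from where it stops; whatever follows it matches normally.
`re.search` tries every starting position until one works.
The match spans [1:10] → 'pq6355ze.'.
Captured: group 1 = 'pq6355ze', group 2 = ''.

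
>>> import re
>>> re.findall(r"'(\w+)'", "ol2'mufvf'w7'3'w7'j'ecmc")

['mufvf', '3', 'j']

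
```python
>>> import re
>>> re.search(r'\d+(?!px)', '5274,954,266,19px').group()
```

'5274'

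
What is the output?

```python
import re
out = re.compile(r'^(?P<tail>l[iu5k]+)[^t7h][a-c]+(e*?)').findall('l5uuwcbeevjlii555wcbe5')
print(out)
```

Lazy quantifiers expand one character at a time until the remainder of the pattern can match.
2 groups means the one result is a tuple of 2 captured strings — 1 here.

[('l5uu', '')]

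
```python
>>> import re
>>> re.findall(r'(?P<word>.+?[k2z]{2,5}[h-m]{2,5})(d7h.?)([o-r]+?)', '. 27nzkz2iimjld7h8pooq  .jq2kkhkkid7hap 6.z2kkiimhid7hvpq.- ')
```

[('. 27nzkz2iimjl', 'd7h8', 'p'), ('ooq  .jq2kkhkki', 'd7ha', 'p'), (' 6.z2kkiimhi', 'd7hv', 'p')]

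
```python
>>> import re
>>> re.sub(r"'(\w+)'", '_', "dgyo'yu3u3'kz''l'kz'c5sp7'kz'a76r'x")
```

Each match is replaced by '_'.

"dgyo_kz'_kz_kz_x"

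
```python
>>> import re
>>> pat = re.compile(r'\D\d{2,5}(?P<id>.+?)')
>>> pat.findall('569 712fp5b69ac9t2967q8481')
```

`findall` collects group 1 from each match (3 total).

['f', 'a', 'q']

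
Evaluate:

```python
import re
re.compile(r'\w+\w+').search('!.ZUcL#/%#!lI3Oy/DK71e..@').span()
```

(2, 6)

The match spans [2:6] → 'ZUcL'.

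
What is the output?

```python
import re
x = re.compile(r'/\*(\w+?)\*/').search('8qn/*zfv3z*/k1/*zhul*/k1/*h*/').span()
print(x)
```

`re.search` scans for the first position where the pattern succeeds.
The match spans [3:12] → '/*zfv3z*/'.
Captured: group 1 = 'zfv3z'.

(3, 12)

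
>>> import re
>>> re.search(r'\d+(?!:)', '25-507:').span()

(0, 2)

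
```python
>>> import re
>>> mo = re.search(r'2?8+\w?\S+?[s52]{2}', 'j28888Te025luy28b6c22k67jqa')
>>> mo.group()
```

'28888Te025'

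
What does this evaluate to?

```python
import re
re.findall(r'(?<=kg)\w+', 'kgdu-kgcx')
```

['du', 'cx']

The `(?=…)`/`(?<=…)` assertion just peeks at neighbouring text; it doesn't advance the match position.
Walking the string: at [2:4] → 'du'; at [7:9] → 'cx'.
With no groups in the pattern, `findall` gives back each whole match — 2 here.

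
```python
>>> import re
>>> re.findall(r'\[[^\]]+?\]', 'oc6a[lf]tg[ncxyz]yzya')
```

['[lf]', '[ncxyz]']

Matches: at [4:8] → '[lf]'; at [10:17] → '[ncxyz]'.
With no groups in the pattern, `findall` gives back each whole match — 2 here.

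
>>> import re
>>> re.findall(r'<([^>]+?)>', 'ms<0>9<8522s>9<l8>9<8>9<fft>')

['0', '8522s', 'l8', '8', 'fft']

`findall` collects group 1 from each match (5 total).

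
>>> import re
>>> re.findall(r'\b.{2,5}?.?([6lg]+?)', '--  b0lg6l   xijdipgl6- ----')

['g', 'g']

The pattern matches a word boundary (`\b`, zero-width); then 2 to 5 of any character (lazy), then optionally any character; then one or more of one of [6lg] (lazy) (captured).
With the lazy modifier that quantifier settles for the fewest repetitions that let the rest of the pattern succeed (the atoms after it are unaffected and can still be greedy).
Scanning left to right: at [4:8] match 'b0lg', group 1 = 'g'; at [13:20] match 'xijdipg', group 1 = 'g'.
`findall` collects group 1 from each match (2 total).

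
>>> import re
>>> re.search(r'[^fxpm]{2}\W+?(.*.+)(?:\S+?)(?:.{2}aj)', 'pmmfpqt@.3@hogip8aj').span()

(5, 19)

The pattern matches exactly 2 of any character except [fxpm], then one or more of a non-word character (lazy); then zero or more of any character, then one or more of any character (captured); then one or more of a non-whitespace character (lazy) (non-capturing group); then exactly 2 of any character, then the literal 'aj' (non-capturing group).
`re.search` tries every starting position until one works.
The match spans [5:19] → 'qt@.3@hogip8aj'.
Captured: group 1 = '.3@hog'.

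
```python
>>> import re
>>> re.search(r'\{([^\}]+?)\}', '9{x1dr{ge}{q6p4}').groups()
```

('x1dr{ge',)

The match spans [1:10] → '{x1dr{ge}'.
Captured: group 1 = 'x1dr{ge'.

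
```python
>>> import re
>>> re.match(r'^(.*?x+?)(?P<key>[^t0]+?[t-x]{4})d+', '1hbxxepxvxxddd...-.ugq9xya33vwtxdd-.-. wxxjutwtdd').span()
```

(0, 14)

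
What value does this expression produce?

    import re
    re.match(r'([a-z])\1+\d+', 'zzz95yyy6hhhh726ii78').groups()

('z',)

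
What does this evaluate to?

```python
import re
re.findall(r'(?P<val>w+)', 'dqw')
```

['w']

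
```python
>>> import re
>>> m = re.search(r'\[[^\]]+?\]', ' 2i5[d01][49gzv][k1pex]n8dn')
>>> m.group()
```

'[d01]'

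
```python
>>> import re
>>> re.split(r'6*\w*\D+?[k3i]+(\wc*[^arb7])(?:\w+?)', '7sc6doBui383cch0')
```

With the lazy modifier that quantifier settles for the fewest repetitions that let the rest of the pattern succeed (the atoms after it are unaffected and can still be greedy).
Because the pattern has a capturing group, `split` also inserts each captured text between the pieces.

['', '83', 'ch0']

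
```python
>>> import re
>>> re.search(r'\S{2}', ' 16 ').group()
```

Pattern: exactly 2 of a non-whitespace character.
`search` walks the string left to right and returns the first match it finds.
The match spans [1:3] → '16'.

'16'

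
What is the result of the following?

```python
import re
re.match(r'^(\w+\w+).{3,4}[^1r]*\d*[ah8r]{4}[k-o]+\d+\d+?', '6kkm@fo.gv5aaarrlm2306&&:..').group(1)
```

'6kkm'

The pattern matches anchored at the start of the string; then one or more of a word character, then one or more of a word character (captured); then 3 to 4 of any character; then zero or more of any character except [1r], then zero or more of a digit, then exactly 4 of one of [ah8r]; then one or more of a character in [k-o], then one or more of a digit, then one or more of a digit (lazy).
With `match`, the pattern is implicitly anchored at the beginning.
The match spans [0:22] → '6kkm@fo.gv5aaarrlm2306'.
Captured: group 1 = '6kkm'.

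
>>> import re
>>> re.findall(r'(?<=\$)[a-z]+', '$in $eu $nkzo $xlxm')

['in', 'eu', 'nkzo', 'xlxm']

Because the assertion is zero-width, the text it checks is not consumed and won't appear in the result.
Walking the string: at [1:3] → 'in'; at [5:7] → 'eu'; at [9:13] → 'nkzo'; at [15:19] → 'xlxm'.
No capturing groups, so `findall` returns the 4 full match strings.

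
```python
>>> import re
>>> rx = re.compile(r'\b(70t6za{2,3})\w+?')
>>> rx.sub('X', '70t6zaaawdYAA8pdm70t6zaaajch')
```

'XdYAA8pdm70t6zaaajch'

The pattern matches a word boundary (`\b`, zero-width); then the literal '70t', then the literal '6z', then 2 to 3 of a literal 'a' (captured); then one or more of a word character (lazy).
With the lazy modifier that quantifier settles for the fewest repetitions that let the rest of the pattern succeed (the atoms after it are unaffected and can still be greedy).
Matches: at [0:9] → '70t6zaaaw'.
Every occurrence is swapped for 'X'.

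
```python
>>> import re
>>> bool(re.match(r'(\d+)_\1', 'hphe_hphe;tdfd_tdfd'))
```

False

`\1` has to match the exact text group 1 already captured.
`match` is anchored at position 0; if the pattern doesn't fit there, it returns None.
Here the pattern fails at index 0, so the call returns None, and `bool(None)` is False.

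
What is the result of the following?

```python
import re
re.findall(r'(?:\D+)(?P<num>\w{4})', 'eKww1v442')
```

['1v44']

The pattern matches one or more of a non-digit (non-capturing group); then exactly 4 of a word character (captured as 'num').
Scanning left to right: at [0:8] match 'eKww1v44', group 1 = '1v44'.
`findall` collects group 1 from the one match (1 total).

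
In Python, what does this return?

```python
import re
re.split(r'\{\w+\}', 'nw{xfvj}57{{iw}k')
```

['nw', '57{', 'k']

Splitting on the pattern gives 3 pieces.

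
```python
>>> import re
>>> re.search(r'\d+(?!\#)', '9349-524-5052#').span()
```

(0, 4)

`(?!…)`/`(?<!…)` only lets a position through if the neighbouring text does NOT match; no characters are consumed.
Unlike `match`, `search` isn't anchored — it looks for the pattern anywhere in the string.
The match spans [0:4] → '9349'.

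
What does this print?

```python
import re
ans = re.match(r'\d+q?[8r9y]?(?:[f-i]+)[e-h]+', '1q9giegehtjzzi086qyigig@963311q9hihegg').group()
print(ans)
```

The pattern matches one or more of a digit, then optionally the literal 'q', then optionally one of [8r9y]; then one or more of a character in [f-i] (non-capturing group); then one or more of a character in [e-h].
`re.match` won't scan ahead — the pattern has to work from the very first character.
The match spans [0:9] → '1q9giegeh'.

1q9giegeh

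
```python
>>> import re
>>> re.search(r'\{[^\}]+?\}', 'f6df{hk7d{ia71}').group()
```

'{hk7d{ia71}'

`re.search` scans for the first position where the pattern succeeds.
The match spans [4:15] → '{hk7d{ia71}'.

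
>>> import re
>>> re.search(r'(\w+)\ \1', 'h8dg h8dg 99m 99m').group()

`\1` is not a pattern — it's the concrete string captured by group 1, re-applied verbatim.
`search` walks the string left to right and returns the first match it finds.
The match spans [0:9] → 'h8dg h8dg'.
Captured: group 1 = 'h8dg'.

'h8dg h8dg'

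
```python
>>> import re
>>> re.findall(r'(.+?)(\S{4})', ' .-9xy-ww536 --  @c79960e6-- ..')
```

[(' ', '.-9x'), ('y', '-ww5'), ('36 --  ', '@c79'), ('9', '60e6')]

The pattern matches one or more of any character (lazy) (captured); then exactly 4 of a non-whitespace character (captured).
2 groups means each result is a tuple of 2 captured strings — 4 here.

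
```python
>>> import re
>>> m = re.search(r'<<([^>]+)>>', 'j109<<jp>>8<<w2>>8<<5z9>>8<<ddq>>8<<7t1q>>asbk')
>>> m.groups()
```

('jp',)

Unlike `match`, `search` isn't anchored — it looks for the pattern anywhere in the string.
The match spans [4:10] → '<<jp>>'.
Captured: group 1 = 'jp'.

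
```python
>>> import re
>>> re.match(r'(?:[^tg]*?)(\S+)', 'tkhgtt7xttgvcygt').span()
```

`re.match` won't scan ahead — the pattern has to work from the very first character.
The match spans [0:16] → 'tkhgtt7xttgvcygt'.

(0, 16)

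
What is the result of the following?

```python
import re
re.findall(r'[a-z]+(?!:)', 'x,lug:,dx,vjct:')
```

['x', 'lu', 'dx', 'vjc']

A negative assertion filters positions out without eating any characters.
Matches: at [0:1] → 'x'; at [2:4] → 'lu'; at [7:9] → 'dx'; at [10:13] → 'vjc'.
Since nothing is captured, `findall` lists the 4 matched substrings directly.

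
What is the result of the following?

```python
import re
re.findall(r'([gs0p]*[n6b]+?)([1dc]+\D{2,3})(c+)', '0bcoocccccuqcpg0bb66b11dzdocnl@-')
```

3 groups means each result is a tuple of 3 captured strings — 2 here.

[('0b', 'cooc', 'cccc'), ('pg0bb66b', '11dzdo', 'c')]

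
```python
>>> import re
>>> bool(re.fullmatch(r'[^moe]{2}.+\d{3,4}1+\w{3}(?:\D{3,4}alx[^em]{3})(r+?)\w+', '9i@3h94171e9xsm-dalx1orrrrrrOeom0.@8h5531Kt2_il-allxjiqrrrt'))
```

False

`re.fullmatch` is like wrapping the pattern in `^…$` (in single-line mode).
Here the pattern can't cover the whole string, so the call returns None, and `bool(None)` is False.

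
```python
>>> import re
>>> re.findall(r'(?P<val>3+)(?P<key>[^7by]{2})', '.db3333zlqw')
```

[('3333', 'zl')]

This matches one or more of a literal '3' (captured as 'val'); then exactly 2 of any character except [7by] (captured as 'key').
Multiple groups make `findall` return tuples — one 2-tuple for the one match.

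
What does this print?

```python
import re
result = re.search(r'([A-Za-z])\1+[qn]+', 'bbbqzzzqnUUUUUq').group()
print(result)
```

A backreference is literal: `\1` must see the identical characters the first group matched.
The match spans [0:4] → 'bbbq'.

bbbq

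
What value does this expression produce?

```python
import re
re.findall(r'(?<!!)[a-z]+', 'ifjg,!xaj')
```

['ifjg', 'aj']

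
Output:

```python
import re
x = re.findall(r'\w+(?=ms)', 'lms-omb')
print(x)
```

['l']

The lookaround is zero-width — it requires the adjacent text to match without consuming it, so the asserted text isn't part of the match.
`findall` yields the raw match text (1 of them) because the pattern has no groups.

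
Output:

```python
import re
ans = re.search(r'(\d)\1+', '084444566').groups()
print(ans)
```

The match spans [2:6] → '4444'.
Captured: group 1 = '4'.

('4',)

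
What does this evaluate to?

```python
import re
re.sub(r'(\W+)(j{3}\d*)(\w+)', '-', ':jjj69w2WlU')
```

The pattern matches one or more of a non-word character (captured); then exactly 3 of the literal 'j', then zero or more of a digit (captured); then one or more of a word character (captured).
Matches: at [0:11] → ':jjj69w2WlU'.
`sub` substitutes '-' at each match site.

'-'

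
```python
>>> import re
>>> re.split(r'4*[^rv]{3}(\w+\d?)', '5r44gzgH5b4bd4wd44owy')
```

['5r', 'H5b4bd4wd44owy', '']

`re.split` interleaves the captured-group text with the surrounding fragments.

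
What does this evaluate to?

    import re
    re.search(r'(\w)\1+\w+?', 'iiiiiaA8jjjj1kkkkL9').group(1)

The match spans [0:6] → 'iiiiia'.
Captured: group 1 = 'i'.

'i'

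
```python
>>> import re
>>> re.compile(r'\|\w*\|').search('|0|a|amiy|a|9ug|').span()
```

(0, 3)

`re.search` scans for the first position where the pattern succeeds.
The match spans [0:3] → '|0|'.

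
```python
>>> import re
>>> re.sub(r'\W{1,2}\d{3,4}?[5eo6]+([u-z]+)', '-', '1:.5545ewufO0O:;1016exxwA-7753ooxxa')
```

The pattern matches 1 to 2 of a non-word character, then 3 to 4 of a digit (lazy); then one or more of one of [5eo6]; then one or more of a character in [u-z] (captured).
`sub` substitutes '-' at each match site.

'1-fO0O-A-a'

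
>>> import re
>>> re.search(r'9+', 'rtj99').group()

'99'

This matches one or more of a literal '9'.
Unlike `match`, `search` isn't anchored — it looks for the pattern anywhere in the string.
The match spans [3:5] → '99'.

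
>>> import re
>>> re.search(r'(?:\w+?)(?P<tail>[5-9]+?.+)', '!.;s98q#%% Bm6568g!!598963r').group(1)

'98q#%% Bm6568g!!598963r'

The match spans [3:27] → 's98q#%% Bm6568g!!598963r'.
Captured: group 1 = '98q#%% Bm6568g!!598963r'.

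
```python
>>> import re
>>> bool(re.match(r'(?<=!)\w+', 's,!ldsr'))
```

False

`re.match` won't scan ahead — the pattern has to work from the very first character.
Here the pattern fails at index 0, so the call returns None, and `bool(None)` is False.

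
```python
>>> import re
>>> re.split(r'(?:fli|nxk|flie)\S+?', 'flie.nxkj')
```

['', '.', '']

Alternation tries branches left to right and keeps the first one that lets the overall match succeed at that position.
Each match becomes a cut point; 3 segments remain.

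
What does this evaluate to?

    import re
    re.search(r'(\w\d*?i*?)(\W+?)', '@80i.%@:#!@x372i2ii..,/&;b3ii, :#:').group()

Pattern: a word character, then zero or more of a digit (lazy), then zero or more of the literal 'i' (lazy) (captured); then one or more of a non-word character (lazy) (captured).
`re.search` tries every starting position until one works.
The match spans [1:5] → '80i.'.
Captured: group 1 = '80i', group 2 = '.'.

'80i.'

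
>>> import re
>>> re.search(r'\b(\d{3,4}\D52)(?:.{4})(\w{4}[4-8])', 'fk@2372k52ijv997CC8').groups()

('2372k52', '97CC8')

The pattern matches a word boundary (`\b`, zero-width); then 3 to 4 of a digit, then a non-digit, then the literal '52' (captured); then exactly 4 of any character (non-capturing group); then exactly 4 of a word character, then a character in [4-8] (captured).
Unlike `match`, `search` isn't anchored — it looks for the pattern anywhere in the string.
The match spans [3:19] → '2372k52ijv997CC8'.
Captured: group 1 = '2372k52', group 2 = '97CC8'.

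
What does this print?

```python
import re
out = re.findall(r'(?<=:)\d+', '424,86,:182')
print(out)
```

['182']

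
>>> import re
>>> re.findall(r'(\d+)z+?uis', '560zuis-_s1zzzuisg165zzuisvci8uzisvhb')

['560', '1', '165']

This matches one or more of a digit (captured); then one or more of the literal 'z' (lazy), then the literal 'uis'.
Scanning left to right: at [0:7] match '560zuis', group 1 = '560'; at [10:17] match '1zzzuis', group 1 = '1'; at [18:26] match '165zzuis', group 1 = '165'.
`findall` collects group 1 from each match (3 total).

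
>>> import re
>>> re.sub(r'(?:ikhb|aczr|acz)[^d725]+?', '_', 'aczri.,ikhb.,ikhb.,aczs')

The regex engine tests alternatives in the order written; an earlier branch that matches wins even if a later one would match more.
Matches: at [0:5] → 'aczri'; at [7:12] → 'ikhb.'; at [13:18] → 'ikhb.'; at [19:23] → 'aczs'.
Each match is replaced by '_'.

'_.,_,_,_'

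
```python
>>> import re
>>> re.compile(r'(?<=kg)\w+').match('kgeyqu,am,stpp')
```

None

`re.match` won't scan ahead — the pattern has to work from the very first character.
Here the string doesn't start with a match, so the call returns None.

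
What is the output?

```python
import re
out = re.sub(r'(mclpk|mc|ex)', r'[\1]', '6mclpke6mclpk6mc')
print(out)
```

6[mclpk]e6[mclpk]6[mc]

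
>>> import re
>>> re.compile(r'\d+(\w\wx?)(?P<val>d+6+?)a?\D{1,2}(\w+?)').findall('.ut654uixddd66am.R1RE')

[('uix', 'ddd66', 'R')]

A `+?`/`*?`/`{m,n}?` starts at its minimum and grows only as far as needed for what follows to match.
With 3 capturing groups, `findall` returns a 3-tuple per match.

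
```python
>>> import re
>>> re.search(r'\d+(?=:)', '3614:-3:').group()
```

'3614'

The positive lookaround only admits positions where the adjacent text matches; those characters stay outside the span.
The match spans [0:4] → '3614'.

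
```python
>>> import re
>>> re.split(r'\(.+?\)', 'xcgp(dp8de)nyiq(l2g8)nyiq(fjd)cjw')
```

Because the quantifier is non-greedy, it stops expanding at the earliest point where the rest of the pattern can succeed.
Matches to split on: at [4:11] → '(dp8de)'; at [15:21] → '(l2g8)'; at [25:30] → '(fjd)'.
Each match becomes a cut point; 4 segments remain.

['xcgp', 'nyiq', 'nyiq', 'cjw']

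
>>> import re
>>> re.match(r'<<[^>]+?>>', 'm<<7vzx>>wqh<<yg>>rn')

With `match`, the pattern is implicitly anchored at the beginning.
Here position 0 doesn't satisfy it, so the call returns None.

None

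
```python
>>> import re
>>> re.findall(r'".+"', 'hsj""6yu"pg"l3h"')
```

['""6yu"pg"l3h"']

Walking the string: at [3:16] → '""6yu"pg"l3h"'.
With no groups in the pattern, `findall` gives back each whole match — 1 here.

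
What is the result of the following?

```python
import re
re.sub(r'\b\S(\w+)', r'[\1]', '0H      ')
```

The pattern matches a word boundary (`\b`, zero-width); then a non-whitespace character; then one or more of a word character (captured).
The replacement refers to a captured group, so each match is rewritten using its own captured text.

'[H]      '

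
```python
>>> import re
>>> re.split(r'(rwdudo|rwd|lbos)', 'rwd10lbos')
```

['', 'rwd', '10', 'lbos', '']

Matches to split on: at [0:3] → 'rwd'; at [5:9] → 'lbos'.
The group in the pattern means `split` returns the separators' captures alongside the pieces.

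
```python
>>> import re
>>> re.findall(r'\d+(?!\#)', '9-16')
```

Because the assertion is negative and zero-width, positions next to the forbidden text are skipped.
Scanning left to right: at [0:1] → '9'; at [2:4] → '16'.
With no groups in the pattern, `findall` gives back each whole match — 2 here.

['9', '16']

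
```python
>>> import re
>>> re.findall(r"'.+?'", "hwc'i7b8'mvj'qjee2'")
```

With the lazy modifier that quantifier settles for the fewest repetitions that let the rest of the pattern succeed (the atoms after it are unaffected and can still be greedy).
Matches: at [3:9] → "'i7b8'"; at [12:19] → "'qjee2'".
Since nothing is captured, `findall` lists the 2 matched substrings directly.

["'i7b8'", "'qjee2'"]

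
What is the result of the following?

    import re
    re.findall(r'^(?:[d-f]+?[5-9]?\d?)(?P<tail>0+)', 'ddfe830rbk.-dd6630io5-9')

The pattern matches anchored at the start of the string; then one or more of a character in [d-f] (lazy), then optionally a character in [5-9], then optionally a digit (non-capturing group); then one or more of a literal '0' (captured as 'tail').
Walking the string: at [0:7] match 'ddfe830', group 1 = '0'.
`findall` collects group 1 from the one match (1 total).

['0']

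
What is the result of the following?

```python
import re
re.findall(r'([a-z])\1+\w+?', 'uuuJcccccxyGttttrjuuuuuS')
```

['u', 'c', 't', 'u']

`\1` is not a pattern — it's the concrete string captured by group 1, re-applied verbatim.
One capturing group, so `findall` returns just the captured substring from each match — 4 in all.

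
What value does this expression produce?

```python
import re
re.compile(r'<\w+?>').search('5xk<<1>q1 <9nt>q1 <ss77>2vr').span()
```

(4, 7)

`re.search` scans for the first position where the pattern succeeds.
The match spans [4:7] → '<1>'.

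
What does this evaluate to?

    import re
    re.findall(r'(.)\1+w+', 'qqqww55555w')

['q', '5']

The backreference `\1` re-matches whatever the first group consumed, character for character.
Walking the string: at [0:5] match 'qqqww', group 1 = 'q'; at [5:11] match '55555w', group 1 = '5'.
Because there's exactly one group, `findall` drops the full match and keeps group 1 from each hit.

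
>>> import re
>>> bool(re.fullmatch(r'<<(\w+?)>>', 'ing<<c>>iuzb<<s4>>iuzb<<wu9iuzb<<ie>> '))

False

For `fullmatch`, every character of the input must be accounted for by the pattern.
Here the pattern can't cover the whole string, so the call returns None, and `bool(None)` is False.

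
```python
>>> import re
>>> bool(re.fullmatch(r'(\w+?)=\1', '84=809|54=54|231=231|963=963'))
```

False

The backreference `\1` re-matches whatever the first group consumed, character for character.
For `fullmatch`, every character of the input must be accounted for by the pattern.
Here the pattern can't cover the whole string, so the call returns None, and `bool(None)` is False.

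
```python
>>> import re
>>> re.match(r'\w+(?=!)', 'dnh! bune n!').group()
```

'dnh'

The lookaround is zero-width — it requires the adjacent text to match without consuming it, so the asserted text isn't part of the match.
With `match`, the pattern is implicitly anchored at the beginning.
The match spans [0:3] → 'dnh'.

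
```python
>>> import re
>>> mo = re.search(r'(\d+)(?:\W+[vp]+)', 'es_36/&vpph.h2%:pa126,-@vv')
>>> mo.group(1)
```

'36'

This matches one or more of a digit (captured); then one or more of a non-word character, then one or more of one of [vp] (non-capturing group).
Unlike `match`, `search` isn't anchored — it looks for the pattern anywhere in the string.
The match spans [3:10] → '36/&vpp'.
Captured: group 1 = '36'.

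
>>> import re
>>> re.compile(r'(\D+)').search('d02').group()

The pattern matches one or more of a non-digit (captured).
`search` walks the string left to right and returns the first match it finds.
The match spans [0:1] → 'd'.
Captured: group 1 = 'd'.

'd'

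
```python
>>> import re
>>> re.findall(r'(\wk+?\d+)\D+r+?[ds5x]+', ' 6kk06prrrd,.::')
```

With a single group, `findall` returns only what that group captured — 1 item.

['6kk06']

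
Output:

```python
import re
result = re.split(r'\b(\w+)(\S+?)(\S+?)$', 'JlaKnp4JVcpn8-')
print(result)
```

['', 'JlaKnp4JVcpn', '8', '-', '']

The pattern matches a word boundary (`\b`, zero-width); then one or more of a word character (captured); then one or more of a non-whitespace character (lazy) (captured); then one or more of a non-whitespace character (lazy) (captured); then anchored at the end.
Because the pattern has a capturing group, `split` also inserts each captured text between the pieces.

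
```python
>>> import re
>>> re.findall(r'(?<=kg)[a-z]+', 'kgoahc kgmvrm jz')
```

The lookaround is zero-width — it requires the adjacent text to match without consuming it, so the asserted text isn't part of the match.
Since nothing is captured, `findall` lists the 2 matched substrings directly.

['oahc', 'mvrm']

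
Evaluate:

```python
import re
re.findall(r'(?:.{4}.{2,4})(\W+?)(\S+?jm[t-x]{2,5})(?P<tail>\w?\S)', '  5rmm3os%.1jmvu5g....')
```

Pattern: exactly 4 of any character, then 2 to 4 of any character (non-capturing group); then one or more of a non-word character (lazy) (captured); then one or more of a non-whitespace character (lazy), then the literal 'jm', then 2 to 5 of a character in [t-x] (captured); then optionally a word character, then a non-whitespace character (captured as 'tail').
A `+?`/`*?`/`{m,n}?` starts at its minimum and grows only as far as needed for what follows to match.
Walking the string: at [1:18] match ' 5rmm3os%.1jmvu5g', groups = ('%', '.1jmvu', '5g').
With 3 capturing groups, `findall` returns a 3-tuple per match.

[('%', '.1jmvu', '5g')]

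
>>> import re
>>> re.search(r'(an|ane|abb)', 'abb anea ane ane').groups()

The match spans [0:3] → 'abb'.
Captured: group 1 = 'abb'.

('abb',)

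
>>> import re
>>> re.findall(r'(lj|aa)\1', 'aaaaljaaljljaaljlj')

['aa', 'lj', 'lj']

`\1` is not a pattern — it's the concrete string captured by group 1, re-applied verbatim.
Because there's exactly one group, `findall` drops the full match and keeps group 1 from each hit.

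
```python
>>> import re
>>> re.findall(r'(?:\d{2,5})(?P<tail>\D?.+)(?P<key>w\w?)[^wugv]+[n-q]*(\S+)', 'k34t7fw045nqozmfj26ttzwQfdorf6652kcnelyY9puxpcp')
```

Multiple groups make `findall` return tuples — one 3-tuple for the one match.

[('t7fw045nqozmfj26ttz', 'wQ', 'uxpcp')]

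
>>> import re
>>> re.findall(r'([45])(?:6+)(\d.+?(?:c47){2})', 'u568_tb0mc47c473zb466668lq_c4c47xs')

The pattern matches one of [45] (captured); then one or more of a literal '6' (non-capturing group); then a digit, then one or more of any character (lazy), then the literal 'c47' repeated 2 times (captured).
Multiple groups make `findall` return tuples — one 2-tuple for the one match.

[('5', '8_tb0mc47c47')]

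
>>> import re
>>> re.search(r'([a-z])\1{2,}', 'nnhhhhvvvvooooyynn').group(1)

The match spans [2:6] → 'hhhh'.
Captured: group 1 = 'h'.

'h'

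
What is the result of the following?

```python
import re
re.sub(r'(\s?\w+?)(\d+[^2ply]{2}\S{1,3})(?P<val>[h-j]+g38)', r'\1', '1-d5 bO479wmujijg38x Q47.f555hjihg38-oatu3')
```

'1-d5 bOx Q-oatu3'

Pattern: optionally whitespace, then one or more of a word character (lazy) (captured); then one or more of a digit, then exactly 2 of any character except [2ply], then 1 to 3 of a non-whitespace character (captured); then one or more of a character in [h-j], then the literal 'g38' (captured as 'val').
Lazy quantifiers expand one character at a time until the remainder of the pattern can match.
Matches: at [4:19] → ' bO479wmujijg38'; at [20:36] → ' Q47.f555hjihg38'.
Each match is replaced using the text its own group 1 captured.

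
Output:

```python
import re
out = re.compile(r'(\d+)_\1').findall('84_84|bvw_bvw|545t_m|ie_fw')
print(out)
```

After group 1 captures some text, `\1` only succeeds where that same text appears again.
Walking the string: at [0:5] match '84_84', group 1 = '84'.
One capturing group, so `findall` returns just the captured substring from the one match — 1 in all.

['84']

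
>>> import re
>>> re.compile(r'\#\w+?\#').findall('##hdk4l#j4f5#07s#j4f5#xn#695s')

Matches: at [1:8] → '#hdk4l#'; at [12:17] → '#07s#'; at [21:25] → '#xn#'.
`findall` yields the raw match text (3 of them) because the pattern has no groups.

['#hdk4l#', '#07s#', '#xn#']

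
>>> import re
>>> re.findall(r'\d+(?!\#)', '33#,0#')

The negative lookaround is zero-width — it rules out positions where the adjacent text would match, without consuming anything.
Scanning left to right: at [0:1] → '3'.
No capturing groups, so `findall` returns the 1 full match string.

['3']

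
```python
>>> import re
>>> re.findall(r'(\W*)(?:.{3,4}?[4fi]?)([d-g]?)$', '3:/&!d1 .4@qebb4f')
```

[('@', 'f')]

Pattern: zero or more of a non-word character (captured); then 3 to 4 of any character (lazy), then optionally one of [4fi] (non-capturing group); then optionally a character in [d-g] (captured); then anchored at the end.
Matches: at [10:17] match '@qebb4f', groups = ('@', 'f').
With 2 capturing groups, `findall` returns a 2-tuple per match.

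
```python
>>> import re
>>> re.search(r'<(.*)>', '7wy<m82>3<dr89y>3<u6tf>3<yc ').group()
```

'<m82>3<dr89y>3<u6tf>'

Unlike `match`, `search` isn't anchored — it looks for the pattern anywhere in the string.
The match spans [3:23] → '<m82>3<dr89y>3<u6tf>'.
Captured: group 1 = 'm82>3<dr89y>3<u6tf'.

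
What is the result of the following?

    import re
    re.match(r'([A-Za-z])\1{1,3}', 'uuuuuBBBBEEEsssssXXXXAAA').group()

`re.match` won't scan ahead — the pattern has to work from the very first character.
The match spans [0:4] → 'uuuu'.

'uuuu'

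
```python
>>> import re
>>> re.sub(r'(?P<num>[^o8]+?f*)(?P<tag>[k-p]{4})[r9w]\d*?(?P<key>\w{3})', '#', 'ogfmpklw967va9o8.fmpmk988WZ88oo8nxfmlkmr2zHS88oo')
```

This matches one or more of any character except [o8] (lazy), then zero or more of the literal 'f' (captured as 'num'); then exactly 4 of a character in [k-p] (captured as 'tag'); then one of [r9w], then zero or more of a digit (lazy); then exactly 3 of a word character (captured as 'key').
Matches: at [1:11] → 'gfmpklw967'; at [16:26] → '.fmpmk988W'; at [32:43] → 'nxfmlkmr2zH'.
Each match is replaced by '#'.

'o#va9o8#Z88oo8#S88oo'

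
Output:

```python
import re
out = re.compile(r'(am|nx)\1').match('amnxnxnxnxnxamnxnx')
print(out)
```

None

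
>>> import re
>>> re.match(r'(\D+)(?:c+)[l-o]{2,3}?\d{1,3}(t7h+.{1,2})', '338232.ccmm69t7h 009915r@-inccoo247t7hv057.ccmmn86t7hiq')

None

With `match`, the pattern is implicitly anchored at the beginning.
Here the pattern fails at index 0, so the call returns None.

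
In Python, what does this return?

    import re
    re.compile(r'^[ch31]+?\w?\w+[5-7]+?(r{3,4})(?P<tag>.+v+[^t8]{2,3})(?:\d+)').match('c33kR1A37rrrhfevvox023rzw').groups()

The match spans [0:22] → 'c33kR1A37rrrhfevvox023'.
Captured: group 1 = 'rrr', group 2 = 'hfevvox0'.

('rrr', 'hfevvox0')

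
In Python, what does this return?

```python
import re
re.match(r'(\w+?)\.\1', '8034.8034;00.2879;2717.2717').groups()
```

('8034',)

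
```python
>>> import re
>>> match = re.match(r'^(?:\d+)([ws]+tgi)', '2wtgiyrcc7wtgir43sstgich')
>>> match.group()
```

The pattern matches anchored at the start of the string; then one or more of a digit (non-capturing group); then one or more of one of [ws], then the literal 'tgi' (captured).
`match` is anchored at position 0; if the pattern doesn't fit there, it returns None.
The match spans [0:5] → '2wtgi'.
Captured: group 1 = 'wtgi'.

'2wtgi'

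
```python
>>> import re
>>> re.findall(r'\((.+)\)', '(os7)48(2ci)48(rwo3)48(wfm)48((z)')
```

['os7)48(2ci)48(rwo3)48(wfm)48((z']

Matches: at [0:33] match '(os7)48(2ci)48(rwo3)48(wfm)48((z)', group 1 = 'os7)48(2ci)48(rwo3)48(wfm)48((z'.
One capturing group, so `findall` returns just the captured substring from the one match — 1 in all.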